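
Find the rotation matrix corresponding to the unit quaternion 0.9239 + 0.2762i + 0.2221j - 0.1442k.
[[0.8598, 0.3891, 0.3307], [-0.1438, 0.8058, -0.5744], [-0.4901, 0.4463, 0.7488]]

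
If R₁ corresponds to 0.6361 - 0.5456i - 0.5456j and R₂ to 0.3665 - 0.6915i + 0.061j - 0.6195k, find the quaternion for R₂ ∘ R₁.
-0.1109 - 0.9778i + 0.1768j + 0.0165k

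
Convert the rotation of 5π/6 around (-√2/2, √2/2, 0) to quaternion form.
0.2588 - 0.683i + 0.683j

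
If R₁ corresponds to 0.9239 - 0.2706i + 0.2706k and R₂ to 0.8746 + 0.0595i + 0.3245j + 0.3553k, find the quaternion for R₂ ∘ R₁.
0.728 - 0.0939i + 0.1876j + 0.6527k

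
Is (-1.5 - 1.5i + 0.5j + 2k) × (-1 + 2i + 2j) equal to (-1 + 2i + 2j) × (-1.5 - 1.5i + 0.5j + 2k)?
No: pq = 3.5 - 5.5i + 0.5j - 6k ≠ 3.5 + 2.5i - 7.5j + 2k = qp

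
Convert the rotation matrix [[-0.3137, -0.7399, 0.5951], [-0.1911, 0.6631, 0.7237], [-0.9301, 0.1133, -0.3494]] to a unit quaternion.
0.5 - 0.3052i + 0.7626j + 0.2744k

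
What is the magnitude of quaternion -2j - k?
√5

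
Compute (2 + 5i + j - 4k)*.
2 - 5i - j + 4k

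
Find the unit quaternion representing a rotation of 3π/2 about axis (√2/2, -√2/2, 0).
-0.7071 + 0.5i - 0.5j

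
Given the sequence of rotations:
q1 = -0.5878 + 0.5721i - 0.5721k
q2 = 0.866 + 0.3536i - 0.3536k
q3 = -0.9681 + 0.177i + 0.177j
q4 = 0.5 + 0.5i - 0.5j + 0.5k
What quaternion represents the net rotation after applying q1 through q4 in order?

q2 · q1 = -0.9136 + 0.2876i - 0.2876k
q3 · q2 · q1 = 0.8336 - 0.491i - 0.1108j + 0.2275k
q4 · q3 · q2 · q1 = 0.4931 + 0.1129i - 0.8315j + 0.2296k
0.4931 + 0.1129i - 0.8315j + 0.2296k


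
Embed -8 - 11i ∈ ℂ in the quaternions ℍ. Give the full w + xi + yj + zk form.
-8 - 11i + 0j + 0k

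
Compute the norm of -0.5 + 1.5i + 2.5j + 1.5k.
√11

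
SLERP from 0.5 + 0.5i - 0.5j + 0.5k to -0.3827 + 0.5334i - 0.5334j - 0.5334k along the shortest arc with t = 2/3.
-0.0826 + 0.6889i - 0.6889j - 0.2095k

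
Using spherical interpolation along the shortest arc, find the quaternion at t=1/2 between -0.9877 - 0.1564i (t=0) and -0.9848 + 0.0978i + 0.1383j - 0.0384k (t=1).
-0.9969 - 0.0296i + 0.0699j - 0.0194k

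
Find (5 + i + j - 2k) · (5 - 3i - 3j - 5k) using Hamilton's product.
21 - 21i + j - 35k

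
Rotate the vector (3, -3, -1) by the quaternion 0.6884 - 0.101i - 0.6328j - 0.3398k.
(-1.08, -3.835, 1.768)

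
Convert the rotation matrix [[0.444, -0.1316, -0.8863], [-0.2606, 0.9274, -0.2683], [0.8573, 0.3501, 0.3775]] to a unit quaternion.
0.829 + 0.1865i - 0.5258j - 0.0389k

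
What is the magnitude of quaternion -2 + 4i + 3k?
√29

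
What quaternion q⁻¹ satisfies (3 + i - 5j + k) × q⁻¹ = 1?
0.0833 - 0.0278i + 0.1389j - 0.0278k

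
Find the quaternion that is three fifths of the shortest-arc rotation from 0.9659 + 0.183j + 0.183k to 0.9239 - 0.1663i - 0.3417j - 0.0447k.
0.984 - 0.1038i - 0.1362j + 0.0492k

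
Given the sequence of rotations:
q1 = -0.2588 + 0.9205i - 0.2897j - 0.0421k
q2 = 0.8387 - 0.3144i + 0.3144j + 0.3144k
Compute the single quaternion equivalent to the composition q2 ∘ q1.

q2 · q1 = 0.1767 + 0.9312i - 0.0482j - 0.315k
0.1767 + 0.9312i - 0.0482j - 0.315k


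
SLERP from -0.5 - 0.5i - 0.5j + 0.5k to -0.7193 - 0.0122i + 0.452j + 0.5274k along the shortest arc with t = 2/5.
-0.6998 - 0.3552i - 0.1289j + 0.6063k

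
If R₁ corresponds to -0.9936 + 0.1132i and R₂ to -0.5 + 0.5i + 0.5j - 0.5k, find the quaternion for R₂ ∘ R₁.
0.4402 - 0.5534i - 0.5534j + 0.4402k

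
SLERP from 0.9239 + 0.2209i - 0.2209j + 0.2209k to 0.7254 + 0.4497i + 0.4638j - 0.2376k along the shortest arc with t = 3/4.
0.8433 + 0.4223i + 0.3074j - 0.1267k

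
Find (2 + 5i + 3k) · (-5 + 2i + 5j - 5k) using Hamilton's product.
-5 - 36i + 41j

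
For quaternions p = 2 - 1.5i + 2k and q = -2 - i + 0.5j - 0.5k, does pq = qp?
No: pq = -4.5 - 1.75j - 5.75k ≠ -4.5 + 2i + 3.75j - 4.25k = qp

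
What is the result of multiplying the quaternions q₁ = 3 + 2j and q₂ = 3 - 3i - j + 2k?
11 - 5i + 3j + 12k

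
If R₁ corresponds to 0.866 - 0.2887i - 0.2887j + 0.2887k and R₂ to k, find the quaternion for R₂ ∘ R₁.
-0.2887 + 0.2887i - 0.2887j + 0.866k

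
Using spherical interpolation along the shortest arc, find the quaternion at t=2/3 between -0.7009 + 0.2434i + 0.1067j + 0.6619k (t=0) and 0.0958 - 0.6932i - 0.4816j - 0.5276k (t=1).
-0.3318 + 0.5893i + 0.386j + 0.6274k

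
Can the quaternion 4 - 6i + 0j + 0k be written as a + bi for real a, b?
Yes. The quaternion 4 - 6i has j- and k-coefficients y = z = 0, so it lies in the complex subalgebra spanned by 1 and i.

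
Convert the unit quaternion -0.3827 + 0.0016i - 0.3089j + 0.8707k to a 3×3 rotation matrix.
[[-0.7071, 0.6654, 0.2392], [-0.6674, -0.5162, -0.5367], [-0.2336, -0.5391, 0.8092]]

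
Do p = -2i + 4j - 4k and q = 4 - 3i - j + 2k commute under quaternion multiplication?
No: pq = 6 - 4i + 32j - 2k ≠ 6 - 12i - 30k = qp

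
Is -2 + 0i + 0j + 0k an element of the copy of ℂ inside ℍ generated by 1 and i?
Yes. The quaternion -2 has j- and k-coefficients y = z = 0, so it lies in the complex subalgebra spanned by 1 and i.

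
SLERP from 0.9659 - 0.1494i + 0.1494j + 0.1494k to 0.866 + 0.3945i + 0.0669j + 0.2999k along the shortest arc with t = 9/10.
0.8905 + 0.3432i + 0.0767j + 0.2888k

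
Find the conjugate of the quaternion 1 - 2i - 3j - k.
1 + 2i + 3j + k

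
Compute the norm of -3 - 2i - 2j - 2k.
√21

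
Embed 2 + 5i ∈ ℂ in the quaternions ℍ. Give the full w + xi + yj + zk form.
2 + 5i + 0j + 0k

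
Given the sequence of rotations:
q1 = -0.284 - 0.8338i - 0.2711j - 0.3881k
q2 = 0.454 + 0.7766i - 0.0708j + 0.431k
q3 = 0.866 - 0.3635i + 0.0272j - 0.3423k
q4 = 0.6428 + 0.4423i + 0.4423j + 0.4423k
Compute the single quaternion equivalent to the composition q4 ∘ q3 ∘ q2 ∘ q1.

q2 · q1 = 0.6667 - 0.4548i - 0.1609j - 0.5682k
q3 · q2 · q1 = 0.2219 - 0.7067i - 0.1721j - 0.6494k
q4 · q3 · q2 · q1 = 0.8186 - 0.5672i - 0.0378j - 0.0828k
0.8186 - 0.5672i - 0.0378j - 0.0828k


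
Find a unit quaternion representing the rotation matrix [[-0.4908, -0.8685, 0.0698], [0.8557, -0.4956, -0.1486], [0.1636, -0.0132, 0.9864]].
0.5 + 0.0677i - 0.0469j + 0.8621k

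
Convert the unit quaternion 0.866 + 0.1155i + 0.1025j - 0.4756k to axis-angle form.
axis = (0.231, 0.205, -0.9511), θ = π/3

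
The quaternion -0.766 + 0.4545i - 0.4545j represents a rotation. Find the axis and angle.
axis = (√2/2, -√2/2, 0), θ = 280°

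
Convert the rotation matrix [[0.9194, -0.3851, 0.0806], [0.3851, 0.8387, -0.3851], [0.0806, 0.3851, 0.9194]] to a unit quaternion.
0.9588 + 0.2008i + 0.2008k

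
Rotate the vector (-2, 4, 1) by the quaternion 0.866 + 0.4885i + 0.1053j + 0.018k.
(-1.468, 0.978, 4.23)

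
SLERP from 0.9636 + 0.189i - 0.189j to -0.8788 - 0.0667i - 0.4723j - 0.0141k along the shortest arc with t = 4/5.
0.9324 + 0.0958i + 0.3483j + 0.0116k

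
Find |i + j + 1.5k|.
2.062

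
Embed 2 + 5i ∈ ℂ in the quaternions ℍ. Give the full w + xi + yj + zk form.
2 + 5i + 0j + 0k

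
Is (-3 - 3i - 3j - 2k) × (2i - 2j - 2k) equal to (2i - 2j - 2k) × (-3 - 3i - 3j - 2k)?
No: pq = -4 - 4i - 4j + 18k ≠ -4 - 8i + 16j - 6k = qp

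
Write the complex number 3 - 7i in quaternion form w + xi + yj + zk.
3 - 7i + 0j + 0k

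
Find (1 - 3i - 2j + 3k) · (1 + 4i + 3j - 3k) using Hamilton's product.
28 - 2i + 4j - k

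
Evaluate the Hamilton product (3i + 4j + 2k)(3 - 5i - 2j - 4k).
31 - 3i + 14j + 20k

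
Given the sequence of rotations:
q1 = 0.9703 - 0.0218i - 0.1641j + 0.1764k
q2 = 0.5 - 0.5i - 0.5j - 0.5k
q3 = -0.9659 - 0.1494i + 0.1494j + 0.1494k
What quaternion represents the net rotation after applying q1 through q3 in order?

q2 · q1 = 0.4804 - 0.6663i - 0.4681j - 0.3258k
q3 · q2 · q1 = -0.445 + 0.5931i + 0.3757j + 0.5559k
-0.445 + 0.5931i + 0.3757j + 0.5559k


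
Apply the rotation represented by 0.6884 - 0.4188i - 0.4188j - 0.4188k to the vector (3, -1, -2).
(0.42, -2.831, 2.411)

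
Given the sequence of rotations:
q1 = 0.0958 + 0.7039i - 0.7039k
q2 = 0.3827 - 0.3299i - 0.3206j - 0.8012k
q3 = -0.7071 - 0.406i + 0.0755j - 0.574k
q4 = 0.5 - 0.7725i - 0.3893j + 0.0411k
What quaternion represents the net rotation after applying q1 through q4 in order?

q2 · q1 = -0.2951 + 0.4634i - 0.8269j - 0.1205k
q3 · q2 · q1 = 0.3901 - 0.6916i + 0.2475j + 0.5553k
q4 · q3 · q2 · q1 = -0.2657 - 0.8735i + 0.3724j - 0.1668k
-0.2657 - 0.8735i + 0.3724j - 0.1668k


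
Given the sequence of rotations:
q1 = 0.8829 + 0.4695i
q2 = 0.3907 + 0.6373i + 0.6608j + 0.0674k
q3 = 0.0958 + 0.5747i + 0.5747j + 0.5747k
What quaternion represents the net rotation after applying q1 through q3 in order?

q2 · q1 = 0.0457 + 0.7461i + 0.6151j - 0.2507k
q3 · q2 · q1 = -0.6338 - 0.3998i + 0.6581j - 0.073k
-0.6338 - 0.3998i + 0.6581j - 0.073k


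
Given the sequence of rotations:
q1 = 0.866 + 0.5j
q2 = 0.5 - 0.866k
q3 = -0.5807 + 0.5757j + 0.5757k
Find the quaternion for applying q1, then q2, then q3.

q2 · q1 = 0.433 + 0.433i + 0.25j - 0.75k
q3 · q2 · q1 = 0.0364 - 0.8271i + 0.3534j + 0.4355k
0.0364 - 0.8271i + 0.3534j + 0.4355k


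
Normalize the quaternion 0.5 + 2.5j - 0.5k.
0.1925 + 0.9623j - 0.1925k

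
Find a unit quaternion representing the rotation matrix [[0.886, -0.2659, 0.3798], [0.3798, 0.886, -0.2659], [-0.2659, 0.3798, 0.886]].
0.9563 + 0.1688i + 0.1688j + 0.1688k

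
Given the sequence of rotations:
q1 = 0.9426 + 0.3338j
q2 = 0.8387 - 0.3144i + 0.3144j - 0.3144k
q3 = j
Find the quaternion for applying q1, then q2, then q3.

q2 · q1 = 0.6856 - 0.1914i + 0.5763j - 0.4013k
q3 · q2 · q1 = -0.5763 - 0.4013i + 0.6856j + 0.1914k
-0.5763 - 0.4013i + 0.6856j + 0.1914k


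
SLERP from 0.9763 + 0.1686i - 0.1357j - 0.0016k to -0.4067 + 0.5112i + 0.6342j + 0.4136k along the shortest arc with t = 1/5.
0.9547 + 0.0189i - 0.2777j - 0.1052k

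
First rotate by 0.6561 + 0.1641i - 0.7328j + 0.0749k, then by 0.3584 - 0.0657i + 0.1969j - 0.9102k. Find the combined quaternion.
0.4584 - 0.6365i - 0.2779j - 0.5545k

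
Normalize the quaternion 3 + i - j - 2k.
0.7746 + 0.2582i - 0.2582j - 0.5164k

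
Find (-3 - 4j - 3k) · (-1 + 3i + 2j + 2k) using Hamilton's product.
17 - 11i - 11j + 9k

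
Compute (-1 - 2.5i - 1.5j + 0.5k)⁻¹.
-0.1026 + 0.2564i + 0.1538j - 0.0513k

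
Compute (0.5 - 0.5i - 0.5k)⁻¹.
0.6667 + 0.6667i + 0.6667k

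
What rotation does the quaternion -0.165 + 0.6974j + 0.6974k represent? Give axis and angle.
axis = (0, √2/2, √2/2), θ = 199°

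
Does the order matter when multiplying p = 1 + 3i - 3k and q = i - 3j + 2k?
Yes: pq = 3 - 8i - 12j - 7k ≠ 3 + 10i + 6j + 11k = qp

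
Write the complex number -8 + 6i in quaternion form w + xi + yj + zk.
-8 + 6i + 0j + 0k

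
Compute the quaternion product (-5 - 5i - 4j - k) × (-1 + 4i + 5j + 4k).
49 - 26i - 5j - 28k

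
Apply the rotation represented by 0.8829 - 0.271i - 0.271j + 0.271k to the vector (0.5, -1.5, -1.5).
(1.789, -1.244, 0.045)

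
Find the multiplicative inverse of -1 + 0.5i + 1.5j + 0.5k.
-0.2667 - 0.1333i - 0.4j - 0.1333k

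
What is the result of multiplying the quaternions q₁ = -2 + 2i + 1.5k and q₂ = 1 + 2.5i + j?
-7 - 4.5i + 1.75j + 3.5k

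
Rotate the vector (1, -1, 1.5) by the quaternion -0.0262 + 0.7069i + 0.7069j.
(-1.054, 1.054, -1.424)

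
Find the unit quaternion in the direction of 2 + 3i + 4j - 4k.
0.2981 + 0.4472i + 0.5963j - 0.5963k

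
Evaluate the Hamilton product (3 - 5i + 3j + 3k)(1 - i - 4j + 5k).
-5 + 19i + 13j + 41k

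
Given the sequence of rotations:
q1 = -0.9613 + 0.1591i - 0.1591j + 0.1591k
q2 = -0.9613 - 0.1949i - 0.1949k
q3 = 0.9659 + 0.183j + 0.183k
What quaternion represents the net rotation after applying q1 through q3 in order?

q2 · q1 = 0.9861 + 0.0034i + 0.1529j + 0.0654k
q3 · q2 · q1 = 0.9125 - 0.0127i + 0.3288j + 0.243k
0.9125 - 0.0127i + 0.3288j + 0.243k


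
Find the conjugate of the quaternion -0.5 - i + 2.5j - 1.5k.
-0.5 + i - 2.5j + 1.5k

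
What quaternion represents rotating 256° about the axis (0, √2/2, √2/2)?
-0.6157 + 0.5572j + 0.5572k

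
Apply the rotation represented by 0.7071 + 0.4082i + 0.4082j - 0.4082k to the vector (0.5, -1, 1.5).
(-0.378, -1.821, -0.199)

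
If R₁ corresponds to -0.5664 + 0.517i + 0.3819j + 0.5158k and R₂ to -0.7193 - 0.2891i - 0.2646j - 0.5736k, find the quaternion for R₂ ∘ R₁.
0.9538 - 0.1256i - 0.2723j - 0.0197k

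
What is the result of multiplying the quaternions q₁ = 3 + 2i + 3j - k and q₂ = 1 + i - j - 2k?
2 - 2i + 3j - 12k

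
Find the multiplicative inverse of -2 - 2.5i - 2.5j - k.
-0.1143 + 0.1429i + 0.1429j + 0.0571k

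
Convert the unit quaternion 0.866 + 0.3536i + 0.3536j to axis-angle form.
axis = (√2/2, √2/2, 0), θ = π/3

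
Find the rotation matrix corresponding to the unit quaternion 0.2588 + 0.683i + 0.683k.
[[0.067, -0.3535, 0.933], [0.3535, -0.866, -0.3535], [0.933, 0.3535, 0.067]]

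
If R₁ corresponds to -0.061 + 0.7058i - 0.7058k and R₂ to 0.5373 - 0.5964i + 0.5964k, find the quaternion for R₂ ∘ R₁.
0.8091 + 0.4156i - 0.4156k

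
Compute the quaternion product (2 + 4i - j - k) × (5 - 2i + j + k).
20 + 16i - 5j - k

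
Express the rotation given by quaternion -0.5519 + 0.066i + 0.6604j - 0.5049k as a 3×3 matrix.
[[-0.3821, -0.4701, -0.7956], [0.6445, 0.4814, -0.594], [0.6623, -0.7397, 0.119]]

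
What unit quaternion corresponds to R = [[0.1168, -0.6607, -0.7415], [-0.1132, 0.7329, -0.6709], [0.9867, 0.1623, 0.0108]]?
0.682 + 0.3054i - 0.6335j + 0.2007k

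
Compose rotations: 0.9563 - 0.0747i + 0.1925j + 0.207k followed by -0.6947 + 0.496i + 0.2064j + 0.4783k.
-0.766 + 0.4769i - 0.0748j + 0.4245k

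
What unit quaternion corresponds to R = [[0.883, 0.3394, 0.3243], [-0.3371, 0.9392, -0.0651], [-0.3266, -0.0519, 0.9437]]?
0.9703 + 0.0034i + 0.1677j - 0.1743k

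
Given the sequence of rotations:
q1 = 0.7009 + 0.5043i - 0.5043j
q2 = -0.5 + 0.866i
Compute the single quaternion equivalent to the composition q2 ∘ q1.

q2 · q1 = -0.7872 + 0.3548i + 0.2521j - 0.4367k
-0.7872 + 0.3548i + 0.2521j - 0.4367k


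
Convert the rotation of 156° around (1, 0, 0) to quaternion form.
0.2079 + 0.9781i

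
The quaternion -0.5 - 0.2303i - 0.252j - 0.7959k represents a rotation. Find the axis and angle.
axis = (-0.2659, -0.291, -0.919), θ = 4π/3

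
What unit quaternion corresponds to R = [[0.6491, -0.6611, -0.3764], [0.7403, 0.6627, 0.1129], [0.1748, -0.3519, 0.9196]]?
0.8988 - 0.1293i - 0.1533j + 0.3898k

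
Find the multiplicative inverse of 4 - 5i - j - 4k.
0.069 + 0.0862i + 0.0172j + 0.069k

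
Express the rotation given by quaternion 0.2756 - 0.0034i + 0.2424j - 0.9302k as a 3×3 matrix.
[[-0.8481, 0.5111, 0.1399], [-0.5144, -0.7306, -0.4491], [-0.1273, -0.4528, 0.8825]]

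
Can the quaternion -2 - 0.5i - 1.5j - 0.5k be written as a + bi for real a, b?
No. The quaternion -2 - 0.5i - 1.5j - 0.5k has j-coefficient y = -1.5 and k-coefficient z = -0.5, not both zero, so it does not lie in the complex subalgebra spanned by 1 and i.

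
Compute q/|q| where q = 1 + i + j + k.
0.5 + 0.5i + 0.5j + 0.5k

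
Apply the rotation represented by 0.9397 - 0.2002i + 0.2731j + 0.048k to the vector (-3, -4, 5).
(0.73, -1.591, 6.851)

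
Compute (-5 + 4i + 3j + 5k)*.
-5 - 4i - 3j - 5k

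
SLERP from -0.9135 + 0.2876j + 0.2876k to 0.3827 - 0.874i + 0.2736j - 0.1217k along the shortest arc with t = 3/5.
-0.7391 + 0.6297i - 0.0513j + 0.2336k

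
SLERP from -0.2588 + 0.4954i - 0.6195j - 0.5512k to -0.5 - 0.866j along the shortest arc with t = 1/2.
-0.4157 + 0.2714i - 0.8138j - 0.302k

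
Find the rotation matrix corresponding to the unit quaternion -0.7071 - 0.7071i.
[[1, 0, 0], [0, 0, -1], [0, 1, 0]]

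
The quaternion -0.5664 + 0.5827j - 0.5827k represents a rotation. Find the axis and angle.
axis = (0, √2/2, -√2/2), θ = 249°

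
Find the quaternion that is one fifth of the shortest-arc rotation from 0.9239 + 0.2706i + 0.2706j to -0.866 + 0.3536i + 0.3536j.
0.9782 + 0.147i + 0.147j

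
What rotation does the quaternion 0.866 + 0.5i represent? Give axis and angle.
axis = (1, 0, 0), θ = π/3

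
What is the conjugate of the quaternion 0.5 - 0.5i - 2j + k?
0.5 + 0.5i + 2j - k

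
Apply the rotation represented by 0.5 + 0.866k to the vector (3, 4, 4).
(-4.964, 0.598, 4)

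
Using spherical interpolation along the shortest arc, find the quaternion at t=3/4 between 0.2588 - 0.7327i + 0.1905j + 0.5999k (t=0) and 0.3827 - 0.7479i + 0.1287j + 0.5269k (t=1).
0.3525 - 0.7458i + 0.1445j + 0.5464k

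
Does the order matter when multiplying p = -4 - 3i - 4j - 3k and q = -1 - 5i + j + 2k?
Yes: pq = -1 + 18i + 21j - 28k ≠ -1 + 28i - 21j + 18k = qp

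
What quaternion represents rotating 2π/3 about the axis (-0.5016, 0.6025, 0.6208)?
0.5 - 0.4344i + 0.5218j + 0.5376k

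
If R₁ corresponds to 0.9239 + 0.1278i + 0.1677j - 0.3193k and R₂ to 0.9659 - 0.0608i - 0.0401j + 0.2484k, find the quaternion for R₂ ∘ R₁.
0.9862 + 0.0384i + 0.1373j - 0.084k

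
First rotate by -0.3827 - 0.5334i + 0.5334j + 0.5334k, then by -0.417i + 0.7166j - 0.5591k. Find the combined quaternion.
-0.3064 + 0.84i + 0.2464j + 0.3738k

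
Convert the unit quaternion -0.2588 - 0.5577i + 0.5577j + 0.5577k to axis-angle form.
axis = (-√3/3, √3/3, √3/3), θ = 7π/6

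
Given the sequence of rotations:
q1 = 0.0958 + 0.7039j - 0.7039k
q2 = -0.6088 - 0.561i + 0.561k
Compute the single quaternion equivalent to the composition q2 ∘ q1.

q2 · q1 = 0.3366 - 0.4486i - 0.8234j + 0.0874k
0.3366 - 0.4486i - 0.8234j + 0.0874k


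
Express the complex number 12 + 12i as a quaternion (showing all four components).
12 + 12i + 0j + 0k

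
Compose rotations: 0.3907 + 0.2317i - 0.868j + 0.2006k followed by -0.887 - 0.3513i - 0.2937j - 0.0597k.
-0.5081 - 0.4535i + 0.7118j + 0.1717k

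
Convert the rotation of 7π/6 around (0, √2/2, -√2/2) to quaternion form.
-0.2588 + 0.683j - 0.683k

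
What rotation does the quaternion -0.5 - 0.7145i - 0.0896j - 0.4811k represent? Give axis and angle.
axis = (-0.825, -0.1035, -0.5555), θ = 4π/3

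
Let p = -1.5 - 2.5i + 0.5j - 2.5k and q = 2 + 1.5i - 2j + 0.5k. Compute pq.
3 - 12i + 1.5j - 1.5k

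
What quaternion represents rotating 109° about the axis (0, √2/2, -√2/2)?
0.5807 + 0.5757j - 0.5757k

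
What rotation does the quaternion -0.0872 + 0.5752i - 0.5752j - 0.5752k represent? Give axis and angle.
axis = (√3/3, -√3/3, -√3/3), θ = 190°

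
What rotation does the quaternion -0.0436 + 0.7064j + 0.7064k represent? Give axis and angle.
axis = (0, √2/2, √2/2), θ = 185°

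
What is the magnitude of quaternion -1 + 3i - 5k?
√35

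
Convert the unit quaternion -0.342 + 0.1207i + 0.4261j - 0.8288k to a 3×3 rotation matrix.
[[-0.7369, -0.464, -0.4915], [0.6698, -0.403, -0.6237], [0.0914, -0.7889, 0.6077]]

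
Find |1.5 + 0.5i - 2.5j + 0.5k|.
3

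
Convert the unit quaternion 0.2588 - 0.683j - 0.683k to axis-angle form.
axis = (0, -√2/2, -√2/2), θ = 5π/6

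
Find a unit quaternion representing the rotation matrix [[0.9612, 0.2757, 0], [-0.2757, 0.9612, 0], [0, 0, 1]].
0.9903 - 0.1392k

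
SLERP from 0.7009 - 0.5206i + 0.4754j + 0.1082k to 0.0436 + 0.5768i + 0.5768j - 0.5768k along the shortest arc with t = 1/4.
0.6202 - 0.686i + 0.2183j + 0.3116k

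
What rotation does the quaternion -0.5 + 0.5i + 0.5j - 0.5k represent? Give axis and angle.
axis = (√3/3, √3/3, -√3/3), θ = 4π/3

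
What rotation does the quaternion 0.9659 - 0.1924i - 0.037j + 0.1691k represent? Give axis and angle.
axis = (-0.7434, -0.143, 0.6534), θ = π/6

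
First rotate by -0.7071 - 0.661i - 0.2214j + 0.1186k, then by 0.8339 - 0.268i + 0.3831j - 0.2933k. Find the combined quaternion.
-0.6472 - 0.3812i - 0.2299j + 0.6189k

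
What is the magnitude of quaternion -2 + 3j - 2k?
√17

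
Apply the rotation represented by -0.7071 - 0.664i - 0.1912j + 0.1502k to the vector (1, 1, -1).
(1.277, 1.111, 0.367)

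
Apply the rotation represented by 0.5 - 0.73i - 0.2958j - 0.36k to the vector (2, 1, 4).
(2.843, 3.591, 0.163)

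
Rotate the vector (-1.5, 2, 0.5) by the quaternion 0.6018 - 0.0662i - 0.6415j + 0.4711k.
(-0.981, -0.146, -2.349)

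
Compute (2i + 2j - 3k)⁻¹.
-0.1176i - 0.1176j + 0.1765k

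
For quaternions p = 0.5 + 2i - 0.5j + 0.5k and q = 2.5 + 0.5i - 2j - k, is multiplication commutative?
No: pq = -0.25 + 6.75i - 3k ≠ -0.25 + 3.75i - 4.5j + 4.5k = qp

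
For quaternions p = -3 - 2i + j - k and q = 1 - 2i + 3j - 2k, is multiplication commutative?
No: pq = -12 + 5i - 10j + k ≠ -12 + 3i - 6j + 9k = qp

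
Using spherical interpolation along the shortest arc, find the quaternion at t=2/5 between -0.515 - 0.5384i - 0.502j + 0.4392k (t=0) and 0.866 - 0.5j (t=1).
-0.847 - 0.4031i - 0.1095j + 0.3288k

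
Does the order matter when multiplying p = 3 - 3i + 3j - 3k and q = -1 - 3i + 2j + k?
Yes: pq = -15 + 3i + 15j + 9k ≠ -15 - 15i - 9j + 3k = qp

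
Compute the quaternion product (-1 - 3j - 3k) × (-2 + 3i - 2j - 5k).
-19 + 6i - j + 20k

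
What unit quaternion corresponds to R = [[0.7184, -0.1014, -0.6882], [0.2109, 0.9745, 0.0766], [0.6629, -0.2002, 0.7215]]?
0.9239 - 0.0749i - 0.3656j + 0.0845k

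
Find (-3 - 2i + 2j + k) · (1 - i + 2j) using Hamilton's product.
-9 - i - 5j - k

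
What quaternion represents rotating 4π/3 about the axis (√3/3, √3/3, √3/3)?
-0.5 + 0.5i + 0.5j + 0.5k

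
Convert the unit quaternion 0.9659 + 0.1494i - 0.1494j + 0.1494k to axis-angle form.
axis = (√3/3, -√3/3, √3/3), θ = π/6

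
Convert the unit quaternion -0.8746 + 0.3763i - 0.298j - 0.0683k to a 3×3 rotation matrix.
[[0.8131, -0.3437, 0.4699], [-0.1048, 0.7075, 0.6989], [-0.5727, -0.6175, 0.5392]]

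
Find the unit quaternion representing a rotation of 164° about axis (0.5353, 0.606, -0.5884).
0.1392 + 0.5301i + 0.6001j - 0.5827k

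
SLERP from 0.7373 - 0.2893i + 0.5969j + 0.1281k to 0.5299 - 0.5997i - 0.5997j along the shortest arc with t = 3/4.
0.7139 - 0.6218i - 0.3191j + 0.0438k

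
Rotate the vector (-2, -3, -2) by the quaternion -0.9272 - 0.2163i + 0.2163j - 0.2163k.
(0.473, -2.064, -3.538)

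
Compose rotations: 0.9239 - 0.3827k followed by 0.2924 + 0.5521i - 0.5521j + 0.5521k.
0.4814 + 0.7214i - 0.2988j + 0.3982k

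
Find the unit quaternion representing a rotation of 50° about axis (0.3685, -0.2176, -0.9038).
0.9063 + 0.1557i - 0.092j - 0.382k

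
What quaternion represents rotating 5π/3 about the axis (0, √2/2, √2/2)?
-0.866 + 0.3536j + 0.3536k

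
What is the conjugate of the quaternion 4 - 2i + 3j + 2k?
4 + 2i - 3j - 2k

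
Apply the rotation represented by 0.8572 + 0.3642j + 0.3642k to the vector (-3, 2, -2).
(-3.906, -0.934, 0.934)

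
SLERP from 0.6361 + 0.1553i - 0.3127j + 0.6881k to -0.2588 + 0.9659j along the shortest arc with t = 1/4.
0.6013 + 0.1277i - 0.5497j + 0.5656k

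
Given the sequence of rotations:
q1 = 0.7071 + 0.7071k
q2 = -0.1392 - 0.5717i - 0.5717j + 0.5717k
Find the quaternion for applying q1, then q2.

q2 · q1 = -0.5027 - 0.8085i + 0.3058k
-0.5027 - 0.8085i + 0.3058k


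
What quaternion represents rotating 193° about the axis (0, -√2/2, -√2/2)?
-0.1132 - 0.7026j - 0.7026k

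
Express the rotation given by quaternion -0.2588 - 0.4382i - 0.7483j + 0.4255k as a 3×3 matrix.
[[-0.482, 0.876, 0.0144], [0.4356, 0.2539, -0.8636], [-0.7602, -0.41, -0.5039]]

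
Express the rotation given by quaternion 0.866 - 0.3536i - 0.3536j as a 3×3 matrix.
[[0.7499, 0.2501, -0.6124], [0.2501, 0.7499, 0.6124], [0.6124, -0.6124, 0.4999]]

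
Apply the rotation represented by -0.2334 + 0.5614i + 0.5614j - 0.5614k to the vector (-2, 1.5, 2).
(-0.711, -2.912, -1.123)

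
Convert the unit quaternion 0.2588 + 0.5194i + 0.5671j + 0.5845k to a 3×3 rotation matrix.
[[-0.3265, 0.2866, 0.9007], [0.8916, -0.2228, 0.3941], [0.3136, 0.9318, -0.1828]]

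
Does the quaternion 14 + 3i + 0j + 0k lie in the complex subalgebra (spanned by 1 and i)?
Yes. The quaternion 14 + 3i has j- and k-coefficients y = z = 0, so it lies in the complex subalgebra spanned by 1 and i.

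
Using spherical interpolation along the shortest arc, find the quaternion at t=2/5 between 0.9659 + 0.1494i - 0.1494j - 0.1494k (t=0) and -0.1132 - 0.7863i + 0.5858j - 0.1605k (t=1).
0.7574 + 0.5097i - 0.4073j - 0.0263k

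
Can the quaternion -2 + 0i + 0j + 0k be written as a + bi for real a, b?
Yes. The quaternion -2 has j- and k-coefficients y = z = 0, so it lies in the complex subalgebra spanned by 1 and i.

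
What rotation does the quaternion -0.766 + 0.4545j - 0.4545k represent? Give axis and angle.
axis = (0, √2/2, -√2/2), θ = 280°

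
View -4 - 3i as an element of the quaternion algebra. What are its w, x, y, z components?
-4 - 3i + 0j + 0k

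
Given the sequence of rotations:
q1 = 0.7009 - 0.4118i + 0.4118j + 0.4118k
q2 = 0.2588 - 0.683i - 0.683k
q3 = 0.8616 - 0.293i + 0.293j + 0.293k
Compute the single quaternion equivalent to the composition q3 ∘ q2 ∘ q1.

q2 · q1 = 0.1814 - 0.304i + 0.6691j - 0.6534k
q3 · q2 · q1 = 0.0626 - 0.7026i + 0.3491j - 0.6168k
0.0626 - 0.7026i + 0.3491j - 0.6168k


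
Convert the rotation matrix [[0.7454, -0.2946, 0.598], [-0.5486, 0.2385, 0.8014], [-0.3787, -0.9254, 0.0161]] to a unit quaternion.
0.7071 - 0.6105i + 0.3453j - 0.0898k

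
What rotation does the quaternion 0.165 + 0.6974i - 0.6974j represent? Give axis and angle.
axis = (√2/2, -√2/2, 0), θ = 161°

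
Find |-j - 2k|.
√5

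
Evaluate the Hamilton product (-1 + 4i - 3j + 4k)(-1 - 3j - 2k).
14i + 14j - 14k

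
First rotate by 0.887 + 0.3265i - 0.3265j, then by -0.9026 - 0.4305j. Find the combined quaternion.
-0.9412 - 0.2947i - 0.0872j + 0.1406k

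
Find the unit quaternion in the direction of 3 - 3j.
0.7071 - 0.7071j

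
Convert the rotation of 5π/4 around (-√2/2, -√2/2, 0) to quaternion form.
-0.3827 - 0.6533i - 0.6533j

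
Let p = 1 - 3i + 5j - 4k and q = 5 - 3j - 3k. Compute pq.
8 - 42i + 13j - 14k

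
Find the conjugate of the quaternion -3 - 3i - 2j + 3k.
-3 + 3i + 2j - 3k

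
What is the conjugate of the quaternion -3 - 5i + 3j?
-3 + 5i - 3j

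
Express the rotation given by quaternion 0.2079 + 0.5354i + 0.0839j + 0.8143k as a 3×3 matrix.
[[-0.3402, -0.2487, 0.9068], [0.4284, -0.8995, -0.086], [0.8371, 0.3593, 0.4126]]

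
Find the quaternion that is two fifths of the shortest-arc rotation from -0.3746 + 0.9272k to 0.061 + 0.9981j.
-0.3355 - 0.5794j + 0.7428k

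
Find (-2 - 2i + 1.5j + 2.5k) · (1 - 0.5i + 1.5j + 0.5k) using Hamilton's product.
-6.5 - 4i - 1.75j - 0.75k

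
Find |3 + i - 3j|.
√19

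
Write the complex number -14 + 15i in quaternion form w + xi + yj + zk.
-14 + 15i + 0j + 0k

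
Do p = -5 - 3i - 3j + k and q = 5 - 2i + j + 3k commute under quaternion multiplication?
No: pq = -31 - 15i - 13j - 19k ≠ -31 + 5i - 27j - k = qp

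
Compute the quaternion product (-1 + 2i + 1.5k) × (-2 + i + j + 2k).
-3 - 6.5i - 3.5j - 3k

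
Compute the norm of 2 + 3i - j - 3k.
√23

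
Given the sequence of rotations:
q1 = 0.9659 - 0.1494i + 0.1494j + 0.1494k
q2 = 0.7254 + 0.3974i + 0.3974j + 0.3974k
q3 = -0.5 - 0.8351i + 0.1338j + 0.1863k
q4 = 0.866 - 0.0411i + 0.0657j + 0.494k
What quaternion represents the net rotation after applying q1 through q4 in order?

q2 · q1 = 0.6413 + 0.2755i + 0.3735j + 0.611k
q3 · q2 · q1 = -0.2544 - 0.6611i + 0.4606j - 0.5348k
q4 · q3 · q2 · q1 = -0.0136 - 0.8247i + 0.0336j - 0.5643k
-0.0136 - 0.8247i + 0.0336j - 0.5643k


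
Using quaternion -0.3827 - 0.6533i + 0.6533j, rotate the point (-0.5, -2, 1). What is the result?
(1.134, -0.366, -1.957)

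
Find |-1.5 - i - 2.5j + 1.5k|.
3.428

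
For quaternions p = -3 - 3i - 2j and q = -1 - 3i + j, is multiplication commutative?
No: pq = -4 + 12i - j - 9k ≠ -4 + 12i - j + 9k = qp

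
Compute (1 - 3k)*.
1 + 3k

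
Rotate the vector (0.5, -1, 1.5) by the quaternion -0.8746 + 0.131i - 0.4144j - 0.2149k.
(1.769, -0.129, 0.594)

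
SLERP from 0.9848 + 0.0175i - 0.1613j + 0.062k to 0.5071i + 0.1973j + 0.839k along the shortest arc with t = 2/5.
0.7868 + 0.3074i - 0.0147j + 0.535k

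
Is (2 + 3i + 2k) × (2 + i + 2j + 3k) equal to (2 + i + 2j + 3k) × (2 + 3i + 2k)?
No: pq = -5 + 4i - 3j + 16k ≠ -5 + 12i + 11j + 4k = qp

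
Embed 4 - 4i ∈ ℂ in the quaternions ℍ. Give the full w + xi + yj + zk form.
4 - 4i + 0j + 0k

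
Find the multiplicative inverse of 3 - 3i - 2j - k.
0.1304 + 0.1304i + 0.087j + 0.0435k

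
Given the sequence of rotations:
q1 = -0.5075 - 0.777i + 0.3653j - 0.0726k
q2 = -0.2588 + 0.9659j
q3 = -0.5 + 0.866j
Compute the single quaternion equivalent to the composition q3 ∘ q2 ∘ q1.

q2 · q1 = -0.2215 + 0.131i - 0.5847j + 0.7693k
q3 · q2 · q1 = 0.6171 + 0.6007i + 0.1005j - 0.4981k
0.6171 + 0.6007i + 0.1005j - 0.4981k


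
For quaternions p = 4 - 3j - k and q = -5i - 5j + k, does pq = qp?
No: pq = -14 - 28i - 15j - 11k ≠ -14 - 12i - 25j + 19k = qp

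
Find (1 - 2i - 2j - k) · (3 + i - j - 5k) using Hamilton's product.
-2 + 4i - 18j - 4k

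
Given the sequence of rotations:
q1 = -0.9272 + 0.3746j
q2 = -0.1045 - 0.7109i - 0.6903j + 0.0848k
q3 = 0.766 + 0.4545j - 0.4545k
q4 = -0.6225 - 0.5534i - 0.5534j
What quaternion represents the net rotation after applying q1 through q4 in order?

q2 · q1 = 0.3555 + 0.6274i + 0.6009j - 0.3449k
q3 · q2 · q1 = -0.1576 + 0.5969i + 0.3367j - 0.7109k
q4 · q3 · q2 · q1 = 0.6148 + 0.1091i - 0.5158j + 0.5865k
0.6148 + 0.1091i - 0.5158j + 0.5865k


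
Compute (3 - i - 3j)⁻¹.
0.1579 + 0.0526i + 0.1579j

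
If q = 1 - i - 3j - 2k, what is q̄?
1 + i + 3j + 2k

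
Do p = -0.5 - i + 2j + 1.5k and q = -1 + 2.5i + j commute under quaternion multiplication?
No: pq = 1 - 1.75i + 1.25j - 7.5k ≠ 1 + 1.25i - 6.25j + 4.5k = qp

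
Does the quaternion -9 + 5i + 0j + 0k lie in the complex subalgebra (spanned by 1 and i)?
Yes. The quaternion -9 + 5i has j- and k-coefficients y = z = 0, so it lies in the complex subalgebra spanned by 1 and i.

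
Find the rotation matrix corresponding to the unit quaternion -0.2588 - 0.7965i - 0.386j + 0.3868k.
[[0.4028, 0.8151, -0.4164], [0.4147, -0.5681, -0.7109], [-0.816, 0.1137, -0.5668]]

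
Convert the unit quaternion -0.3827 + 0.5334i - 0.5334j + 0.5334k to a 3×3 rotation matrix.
[[-0.1381, -0.1608, 0.9773], [-0.9773, -0.1381, -0.1608], [0.1608, -0.9773, -0.1381]]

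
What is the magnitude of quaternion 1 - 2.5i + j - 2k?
3.5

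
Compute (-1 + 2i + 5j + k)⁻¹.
-0.0323 - 0.0645i - 0.1613j - 0.0323k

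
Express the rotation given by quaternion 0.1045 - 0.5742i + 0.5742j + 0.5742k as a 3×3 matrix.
[[-0.3188, -0.7794, -0.5394], [-0.5394, -0.3188, 0.7794], [-0.7794, 0.5394, -0.3188]]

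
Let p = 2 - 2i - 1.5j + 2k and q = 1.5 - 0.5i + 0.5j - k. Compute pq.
4.75 - 3.5i - 4.25j - 0.75k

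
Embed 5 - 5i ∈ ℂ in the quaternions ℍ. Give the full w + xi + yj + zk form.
5 - 5i + 0j + 0k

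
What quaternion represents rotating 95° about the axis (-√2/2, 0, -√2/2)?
0.6756 - 0.5213i - 0.5213k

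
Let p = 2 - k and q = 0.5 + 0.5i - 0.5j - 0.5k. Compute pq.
0.5 + 0.5i - 1.5j - 1.5k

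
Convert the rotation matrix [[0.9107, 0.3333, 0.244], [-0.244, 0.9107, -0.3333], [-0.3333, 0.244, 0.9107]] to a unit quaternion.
0.9659 + 0.1494i + 0.1494j - 0.1494k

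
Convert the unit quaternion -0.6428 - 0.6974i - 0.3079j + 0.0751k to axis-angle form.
axis = (-0.9104, -0.4019, 0.098), θ = 260°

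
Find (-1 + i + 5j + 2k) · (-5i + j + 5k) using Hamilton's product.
-10 + 28i - 16j + 21k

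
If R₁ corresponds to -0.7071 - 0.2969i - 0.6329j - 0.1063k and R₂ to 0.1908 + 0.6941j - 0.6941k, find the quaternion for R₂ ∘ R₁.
0.2306 - 0.5697i - 0.4055j + 0.6766k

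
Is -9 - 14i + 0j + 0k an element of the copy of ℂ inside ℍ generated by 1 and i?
Yes. The quaternion -9 - 14i has j- and k-coefficients y = z = 0, so it lies in the complex subalgebra spanned by 1 and i.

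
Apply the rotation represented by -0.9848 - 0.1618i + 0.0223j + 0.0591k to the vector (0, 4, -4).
(0.689, 5.027, -2.501)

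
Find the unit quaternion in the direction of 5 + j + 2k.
0.9129 + 0.1826j + 0.3651k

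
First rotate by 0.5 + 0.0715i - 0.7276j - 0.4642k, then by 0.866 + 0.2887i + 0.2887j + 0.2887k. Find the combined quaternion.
0.7564 + 0.2823i - 0.3311j - 0.4883k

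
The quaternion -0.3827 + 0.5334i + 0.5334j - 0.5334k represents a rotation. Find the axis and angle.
axis = (√3/3, √3/3, -√3/3), θ = 5π/4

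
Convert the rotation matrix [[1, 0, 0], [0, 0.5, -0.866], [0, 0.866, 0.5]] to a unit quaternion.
0.866 + 0.5i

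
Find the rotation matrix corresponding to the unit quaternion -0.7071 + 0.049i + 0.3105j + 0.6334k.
[[0.0048, 0.9262, -0.377], [-0.8653, 0.1928, 0.4626], [0.5012, 0.324, 0.8024]]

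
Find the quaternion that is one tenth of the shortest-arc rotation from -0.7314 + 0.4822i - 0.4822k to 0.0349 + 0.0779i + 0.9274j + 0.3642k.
-0.7121 + 0.4552i - 0.1318j - 0.518k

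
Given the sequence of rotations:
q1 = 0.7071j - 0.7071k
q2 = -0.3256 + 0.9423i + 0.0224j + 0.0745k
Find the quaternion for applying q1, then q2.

q2 · q1 = 0.0368 - 0.0685i + 0.4361j + 0.8965k
0.0368 - 0.0685i + 0.4361j + 0.8965k


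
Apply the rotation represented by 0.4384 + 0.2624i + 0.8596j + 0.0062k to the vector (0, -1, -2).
(-1.96, -0.423, 0.99)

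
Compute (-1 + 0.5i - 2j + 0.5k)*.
-1 - 0.5i + 2j - 0.5k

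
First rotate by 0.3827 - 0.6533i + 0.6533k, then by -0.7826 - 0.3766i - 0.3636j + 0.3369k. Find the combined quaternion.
-0.7656 + 0.1296i - 0.1132j - 0.6199k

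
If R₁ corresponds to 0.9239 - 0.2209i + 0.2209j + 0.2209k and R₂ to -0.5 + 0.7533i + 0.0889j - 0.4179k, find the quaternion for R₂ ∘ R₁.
-0.2229 + 0.9184i - 0.1024j - 0.3105k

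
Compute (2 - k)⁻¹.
0.4 + 0.2k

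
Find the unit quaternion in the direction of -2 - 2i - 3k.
-0.4851 - 0.4851i - 0.7276k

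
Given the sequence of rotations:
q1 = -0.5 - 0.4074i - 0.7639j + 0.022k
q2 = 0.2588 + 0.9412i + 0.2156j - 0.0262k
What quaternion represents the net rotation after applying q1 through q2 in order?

q2 · q1 = 0.4193 - 0.5913i - 0.3155j - 0.6124k
0.4193 - 0.5913i - 0.3155j - 0.6124k


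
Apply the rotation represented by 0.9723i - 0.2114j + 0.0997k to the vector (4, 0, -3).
(2.981, -1.518, 3.716)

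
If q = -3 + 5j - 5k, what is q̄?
-3 - 5j + 5k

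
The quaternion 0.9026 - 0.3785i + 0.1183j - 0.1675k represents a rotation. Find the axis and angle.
axis = (-0.8793, 0.2748, -0.3891), θ = 51°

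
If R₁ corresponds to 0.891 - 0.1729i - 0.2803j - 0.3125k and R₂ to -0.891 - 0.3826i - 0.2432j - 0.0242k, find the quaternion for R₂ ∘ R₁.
-0.9358 - 0.1176i - 0.0823j + 0.3221k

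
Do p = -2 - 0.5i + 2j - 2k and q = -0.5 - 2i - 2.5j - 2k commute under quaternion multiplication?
No: pq = 1 - 4.75i + 7j + 10.25k ≠ 1 + 13.25i + j - 0.25k = qp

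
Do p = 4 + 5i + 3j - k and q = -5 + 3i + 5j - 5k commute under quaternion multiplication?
No: pq = -55 - 23i + 27j + k ≠ -55 - 3i - 17j - 31k = qp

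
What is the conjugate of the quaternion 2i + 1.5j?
-2i - 1.5j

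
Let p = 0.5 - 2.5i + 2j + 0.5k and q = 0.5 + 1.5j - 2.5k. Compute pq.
-1.5 - 7i - 4.5j - 4.75k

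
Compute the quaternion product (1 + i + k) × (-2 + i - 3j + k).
-4 + 2i - 3j - 4k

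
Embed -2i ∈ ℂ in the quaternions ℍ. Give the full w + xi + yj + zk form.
0 - 2i + 0j + 0k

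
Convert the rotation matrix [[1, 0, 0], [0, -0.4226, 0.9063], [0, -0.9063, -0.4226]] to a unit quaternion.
0.5373 - 0.8434i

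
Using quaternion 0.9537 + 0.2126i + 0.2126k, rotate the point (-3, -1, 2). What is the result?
(-2.142, -2.847, 1.142)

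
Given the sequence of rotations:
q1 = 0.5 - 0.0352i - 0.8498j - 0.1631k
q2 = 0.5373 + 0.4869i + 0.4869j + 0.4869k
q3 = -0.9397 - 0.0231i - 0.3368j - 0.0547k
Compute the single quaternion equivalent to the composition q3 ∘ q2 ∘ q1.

q2 · q1 = 0.779 + 0.5589i - 0.1509j - 0.2408k
q3 · q2 · q1 = -0.7831 - 0.4703i - 0.1567j + 0.3754k
-0.7831 - 0.4703i - 0.1567j + 0.3754k


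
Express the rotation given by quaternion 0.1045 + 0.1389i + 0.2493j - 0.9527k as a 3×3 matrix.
[[-0.9396, 0.2684, -0.2126], [-0.1299, -0.8539, -0.504], [-0.3168, -0.446, 0.8371]]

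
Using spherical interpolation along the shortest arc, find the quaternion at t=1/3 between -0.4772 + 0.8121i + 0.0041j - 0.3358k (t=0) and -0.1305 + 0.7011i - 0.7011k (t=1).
-0.3717 + 0.7988i + 0.0028j - 0.4731k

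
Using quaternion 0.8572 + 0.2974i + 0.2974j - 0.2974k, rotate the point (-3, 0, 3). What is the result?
(-0.94, -1.061, 3.999)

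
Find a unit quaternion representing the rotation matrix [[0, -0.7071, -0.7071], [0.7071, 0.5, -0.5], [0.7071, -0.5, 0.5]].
0.7071 - 0.5j + 0.5k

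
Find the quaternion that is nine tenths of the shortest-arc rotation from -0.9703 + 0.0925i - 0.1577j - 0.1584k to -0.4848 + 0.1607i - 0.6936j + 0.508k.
-0.5687 + 0.161i - 0.6661j + 0.455k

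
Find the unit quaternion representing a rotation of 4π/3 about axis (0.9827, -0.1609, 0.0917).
-0.5 + 0.851i - 0.1393j + 0.0794k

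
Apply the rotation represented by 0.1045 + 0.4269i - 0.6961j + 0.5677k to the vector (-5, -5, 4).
(7.99, -1.095, -0.98)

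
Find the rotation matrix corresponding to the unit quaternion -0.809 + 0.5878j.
[[0.309, 0, -0.9511], [0, 1, 0], [0.9511, 0, 0.309]]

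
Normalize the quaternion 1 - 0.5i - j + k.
0.5547 - 0.2774i - 0.5547j + 0.5547k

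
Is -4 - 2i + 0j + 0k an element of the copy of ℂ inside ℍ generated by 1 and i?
Yes. The quaternion -4 - 2i has j- and k-coefficients y = z = 0, so it lies in the complex subalgebra spanned by 1 and i.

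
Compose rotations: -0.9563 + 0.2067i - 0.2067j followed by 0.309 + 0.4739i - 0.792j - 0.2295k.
-0.5572 - 0.4368i + 0.6461j + 0.2852k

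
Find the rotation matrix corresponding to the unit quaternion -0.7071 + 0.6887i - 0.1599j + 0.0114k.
[[0.9486, -0.2041, 0.2418], [-0.2364, 0.0511, 0.9703], [-0.2104, -0.9776, 0.0002]]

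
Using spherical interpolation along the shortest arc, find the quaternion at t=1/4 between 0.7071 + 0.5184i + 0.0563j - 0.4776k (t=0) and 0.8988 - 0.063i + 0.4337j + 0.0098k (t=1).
0.8199 + 0.3955i + 0.1684j - 0.3781k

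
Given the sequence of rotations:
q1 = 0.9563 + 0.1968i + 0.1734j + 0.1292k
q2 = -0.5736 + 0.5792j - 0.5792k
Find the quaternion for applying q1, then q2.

q2 · q1 = -0.5741 + 0.0624i + 0.3404j - 0.742k
-0.5741 + 0.0624i + 0.3404j - 0.742k
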